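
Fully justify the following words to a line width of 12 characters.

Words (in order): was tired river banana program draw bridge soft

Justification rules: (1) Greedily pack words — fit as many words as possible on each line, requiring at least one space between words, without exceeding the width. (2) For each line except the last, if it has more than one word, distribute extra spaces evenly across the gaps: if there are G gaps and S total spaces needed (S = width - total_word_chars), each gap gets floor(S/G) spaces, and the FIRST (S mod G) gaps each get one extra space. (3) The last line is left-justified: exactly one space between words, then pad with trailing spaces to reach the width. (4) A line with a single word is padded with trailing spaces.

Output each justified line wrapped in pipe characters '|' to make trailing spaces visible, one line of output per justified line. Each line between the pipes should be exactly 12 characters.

Answer: |was    tired|
|river banana|
|program draw|
|bridge soft |

Derivation:
Line 1: ['was', 'tired'] (min_width=9, slack=3)
Line 2: ['river', 'banana'] (min_width=12, slack=0)
Line 3: ['program', 'draw'] (min_width=12, slack=0)
Line 4: ['bridge', 'soft'] (min_width=11, slack=1)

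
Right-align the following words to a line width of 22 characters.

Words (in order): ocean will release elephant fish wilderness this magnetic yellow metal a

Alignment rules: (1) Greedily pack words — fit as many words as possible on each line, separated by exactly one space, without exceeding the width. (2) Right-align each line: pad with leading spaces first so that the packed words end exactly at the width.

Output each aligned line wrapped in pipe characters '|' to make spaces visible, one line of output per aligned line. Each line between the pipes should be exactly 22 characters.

Answer: |    ocean will release|
|         elephant fish|
|       wilderness this|
| magnetic yellow metal|
|                     a|

Derivation:
Line 1: ['ocean', 'will', 'release'] (min_width=18, slack=4)
Line 2: ['elephant', 'fish'] (min_width=13, slack=9)
Line 3: ['wilderness', 'this'] (min_width=15, slack=7)
Line 4: ['magnetic', 'yellow', 'metal'] (min_width=21, slack=1)
Line 5: ['a'] (min_width=1, slack=21)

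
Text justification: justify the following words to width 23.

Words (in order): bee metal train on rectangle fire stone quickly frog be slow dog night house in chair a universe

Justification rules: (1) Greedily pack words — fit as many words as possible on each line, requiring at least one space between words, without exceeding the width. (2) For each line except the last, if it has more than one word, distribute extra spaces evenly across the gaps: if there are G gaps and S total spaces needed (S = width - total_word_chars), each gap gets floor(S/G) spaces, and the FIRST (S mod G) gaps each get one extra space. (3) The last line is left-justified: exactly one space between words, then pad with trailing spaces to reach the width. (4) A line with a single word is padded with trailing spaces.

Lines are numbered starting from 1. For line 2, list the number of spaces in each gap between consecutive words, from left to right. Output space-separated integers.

Answer: 3 2

Derivation:
Line 1: ['bee', 'metal', 'train', 'on'] (min_width=18, slack=5)
Line 2: ['rectangle', 'fire', 'stone'] (min_width=20, slack=3)
Line 3: ['quickly', 'frog', 'be', 'slow'] (min_width=20, slack=3)
Line 4: ['dog', 'night', 'house', 'in'] (min_width=18, slack=5)
Line 5: ['chair', 'a', 'universe'] (min_width=16, slack=7)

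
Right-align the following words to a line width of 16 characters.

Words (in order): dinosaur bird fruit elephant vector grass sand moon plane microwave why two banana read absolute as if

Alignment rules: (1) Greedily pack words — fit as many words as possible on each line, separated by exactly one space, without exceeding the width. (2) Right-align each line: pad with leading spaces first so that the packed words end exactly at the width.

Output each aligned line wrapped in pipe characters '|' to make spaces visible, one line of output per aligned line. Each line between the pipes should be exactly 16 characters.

Line 1: ['dinosaur', 'bird'] (min_width=13, slack=3)
Line 2: ['fruit', 'elephant'] (min_width=14, slack=2)
Line 3: ['vector', 'grass'] (min_width=12, slack=4)
Line 4: ['sand', 'moon', 'plane'] (min_width=15, slack=1)
Line 5: ['microwave', 'why'] (min_width=13, slack=3)
Line 6: ['two', 'banana', 'read'] (min_width=15, slack=1)
Line 7: ['absolute', 'as', 'if'] (min_width=14, slack=2)

Answer: |   dinosaur bird|
|  fruit elephant|
|    vector grass|
| sand moon plane|
|   microwave why|
| two banana read|
|  absolute as if|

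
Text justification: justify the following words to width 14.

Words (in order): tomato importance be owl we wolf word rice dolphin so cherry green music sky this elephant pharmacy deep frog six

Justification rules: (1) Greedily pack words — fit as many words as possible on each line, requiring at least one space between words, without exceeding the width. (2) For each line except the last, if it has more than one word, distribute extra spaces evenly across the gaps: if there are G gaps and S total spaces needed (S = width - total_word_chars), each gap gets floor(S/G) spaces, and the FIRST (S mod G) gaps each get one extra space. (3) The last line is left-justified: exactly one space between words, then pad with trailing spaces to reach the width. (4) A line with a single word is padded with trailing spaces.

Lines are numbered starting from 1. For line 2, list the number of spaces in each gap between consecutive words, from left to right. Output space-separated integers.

Answer: 2

Derivation:
Line 1: ['tomato'] (min_width=6, slack=8)
Line 2: ['importance', 'be'] (min_width=13, slack=1)
Line 3: ['owl', 'we', 'wolf'] (min_width=11, slack=3)
Line 4: ['word', 'rice'] (min_width=9, slack=5)
Line 5: ['dolphin', 'so'] (min_width=10, slack=4)
Line 6: ['cherry', 'green'] (min_width=12, slack=2)
Line 7: ['music', 'sky', 'this'] (min_width=14, slack=0)
Line 8: ['elephant'] (min_width=8, slack=6)
Line 9: ['pharmacy', 'deep'] (min_width=13, slack=1)
Line 10: ['frog', 'six'] (min_width=8, slack=6)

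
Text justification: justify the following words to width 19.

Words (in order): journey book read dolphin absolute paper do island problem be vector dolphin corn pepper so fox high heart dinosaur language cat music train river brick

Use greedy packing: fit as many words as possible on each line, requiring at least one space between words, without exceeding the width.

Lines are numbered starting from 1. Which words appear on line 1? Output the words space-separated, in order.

Answer: journey book read

Derivation:
Line 1: ['journey', 'book', 'read'] (min_width=17, slack=2)
Line 2: ['dolphin', 'absolute'] (min_width=16, slack=3)
Line 3: ['paper', 'do', 'island'] (min_width=15, slack=4)
Line 4: ['problem', 'be', 'vector'] (min_width=17, slack=2)
Line 5: ['dolphin', 'corn', 'pepper'] (min_width=19, slack=0)
Line 6: ['so', 'fox', 'high', 'heart'] (min_width=17, slack=2)
Line 7: ['dinosaur', 'language'] (min_width=17, slack=2)
Line 8: ['cat', 'music', 'train'] (min_width=15, slack=4)
Line 9: ['river', 'brick'] (min_width=11, slack=8)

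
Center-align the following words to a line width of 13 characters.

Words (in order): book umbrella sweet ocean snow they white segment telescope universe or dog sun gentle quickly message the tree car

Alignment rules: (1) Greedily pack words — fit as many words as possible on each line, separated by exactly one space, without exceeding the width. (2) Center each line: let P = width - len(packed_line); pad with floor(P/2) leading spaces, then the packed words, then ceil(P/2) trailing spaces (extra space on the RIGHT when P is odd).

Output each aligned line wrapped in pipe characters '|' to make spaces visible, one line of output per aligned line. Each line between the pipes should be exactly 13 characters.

Answer: |book umbrella|
| sweet ocean |
|  snow they  |
|white segment|
|  telescope  |
| universe or |
|   dog sun   |
|   gentle    |
|   quickly   |
| message the |
|  tree car   |

Derivation:
Line 1: ['book', 'umbrella'] (min_width=13, slack=0)
Line 2: ['sweet', 'ocean'] (min_width=11, slack=2)
Line 3: ['snow', 'they'] (min_width=9, slack=4)
Line 4: ['white', 'segment'] (min_width=13, slack=0)
Line 5: ['telescope'] (min_width=9, slack=4)
Line 6: ['universe', 'or'] (min_width=11, slack=2)
Line 7: ['dog', 'sun'] (min_width=7, slack=6)
Line 8: ['gentle'] (min_width=6, slack=7)
Line 9: ['quickly'] (min_width=7, slack=6)
Line 10: ['message', 'the'] (min_width=11, slack=2)
Line 11: ['tree', 'car'] (min_width=8, slack=5)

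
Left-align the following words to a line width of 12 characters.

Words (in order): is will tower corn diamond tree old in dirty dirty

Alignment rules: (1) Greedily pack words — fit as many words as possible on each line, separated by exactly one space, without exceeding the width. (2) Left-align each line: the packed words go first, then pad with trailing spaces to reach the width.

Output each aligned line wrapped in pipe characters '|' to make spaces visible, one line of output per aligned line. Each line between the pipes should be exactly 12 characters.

Line 1: ['is', 'will'] (min_width=7, slack=5)
Line 2: ['tower', 'corn'] (min_width=10, slack=2)
Line 3: ['diamond', 'tree'] (min_width=12, slack=0)
Line 4: ['old', 'in', 'dirty'] (min_width=12, slack=0)
Line 5: ['dirty'] (min_width=5, slack=7)

Answer: |is will     |
|tower corn  |
|diamond tree|
|old in dirty|
|dirty       |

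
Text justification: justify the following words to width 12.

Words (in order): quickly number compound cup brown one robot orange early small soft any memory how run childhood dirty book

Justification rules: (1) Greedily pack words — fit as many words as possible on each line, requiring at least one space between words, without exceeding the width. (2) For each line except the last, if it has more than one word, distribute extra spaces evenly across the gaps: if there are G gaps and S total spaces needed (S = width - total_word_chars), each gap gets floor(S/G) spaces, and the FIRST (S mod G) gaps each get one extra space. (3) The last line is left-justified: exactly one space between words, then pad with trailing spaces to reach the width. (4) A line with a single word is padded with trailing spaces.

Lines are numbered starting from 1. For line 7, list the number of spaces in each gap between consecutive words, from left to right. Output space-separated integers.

Line 1: ['quickly'] (min_width=7, slack=5)
Line 2: ['number'] (min_width=6, slack=6)
Line 3: ['compound', 'cup'] (min_width=12, slack=0)
Line 4: ['brown', 'one'] (min_width=9, slack=3)
Line 5: ['robot', 'orange'] (min_width=12, slack=0)
Line 6: ['early', 'small'] (min_width=11, slack=1)
Line 7: ['soft', 'any'] (min_width=8, slack=4)
Line 8: ['memory', 'how'] (min_width=10, slack=2)
Line 9: ['run'] (min_width=3, slack=9)
Line 10: ['childhood'] (min_width=9, slack=3)
Line 11: ['dirty', 'book'] (min_width=10, slack=2)

Answer: 5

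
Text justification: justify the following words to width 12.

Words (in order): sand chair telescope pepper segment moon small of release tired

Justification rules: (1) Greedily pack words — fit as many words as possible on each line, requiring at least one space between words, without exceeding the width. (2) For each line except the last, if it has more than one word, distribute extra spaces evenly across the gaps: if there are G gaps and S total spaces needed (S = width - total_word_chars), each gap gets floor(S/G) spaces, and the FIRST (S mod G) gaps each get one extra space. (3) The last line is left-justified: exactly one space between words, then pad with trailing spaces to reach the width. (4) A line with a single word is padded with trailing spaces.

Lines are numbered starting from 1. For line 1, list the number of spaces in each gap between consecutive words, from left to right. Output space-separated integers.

Answer: 3

Derivation:
Line 1: ['sand', 'chair'] (min_width=10, slack=2)
Line 2: ['telescope'] (min_width=9, slack=3)
Line 3: ['pepper'] (min_width=6, slack=6)
Line 4: ['segment', 'moon'] (min_width=12, slack=0)
Line 5: ['small', 'of'] (min_width=8, slack=4)
Line 6: ['release'] (min_width=7, slack=5)
Line 7: ['tired'] (min_width=5, slack=7)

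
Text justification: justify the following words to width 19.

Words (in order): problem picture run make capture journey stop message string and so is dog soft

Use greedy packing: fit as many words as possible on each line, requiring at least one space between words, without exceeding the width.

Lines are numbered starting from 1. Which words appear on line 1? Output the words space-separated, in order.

Answer: problem picture run

Derivation:
Line 1: ['problem', 'picture', 'run'] (min_width=19, slack=0)
Line 2: ['make', 'capture'] (min_width=12, slack=7)
Line 3: ['journey', 'stop'] (min_width=12, slack=7)
Line 4: ['message', 'string', 'and'] (min_width=18, slack=1)
Line 5: ['so', 'is', 'dog', 'soft'] (min_width=14, slack=5)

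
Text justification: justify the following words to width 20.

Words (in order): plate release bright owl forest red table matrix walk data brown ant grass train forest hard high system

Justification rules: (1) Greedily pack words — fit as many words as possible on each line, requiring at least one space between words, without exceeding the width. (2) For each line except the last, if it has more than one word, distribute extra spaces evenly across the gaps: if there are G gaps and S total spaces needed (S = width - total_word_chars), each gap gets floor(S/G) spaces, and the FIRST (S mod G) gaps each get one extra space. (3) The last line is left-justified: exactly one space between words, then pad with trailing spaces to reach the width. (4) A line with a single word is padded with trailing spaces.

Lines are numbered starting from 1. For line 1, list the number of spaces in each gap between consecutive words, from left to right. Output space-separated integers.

Line 1: ['plate', 'release', 'bright'] (min_width=20, slack=0)
Line 2: ['owl', 'forest', 'red', 'table'] (min_width=20, slack=0)
Line 3: ['matrix', 'walk', 'data'] (min_width=16, slack=4)
Line 4: ['brown', 'ant', 'grass'] (min_width=15, slack=5)
Line 5: ['train', 'forest', 'hard'] (min_width=17, slack=3)
Line 6: ['high', 'system'] (min_width=11, slack=9)

Answer: 1 1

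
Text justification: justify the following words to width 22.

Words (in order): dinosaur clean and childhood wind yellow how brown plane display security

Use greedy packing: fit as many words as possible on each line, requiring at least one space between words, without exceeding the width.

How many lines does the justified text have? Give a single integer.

Answer: 4

Derivation:
Line 1: ['dinosaur', 'clean', 'and'] (min_width=18, slack=4)
Line 2: ['childhood', 'wind', 'yellow'] (min_width=21, slack=1)
Line 3: ['how', 'brown', 'plane'] (min_width=15, slack=7)
Line 4: ['display', 'security'] (min_width=16, slack=6)
Total lines: 4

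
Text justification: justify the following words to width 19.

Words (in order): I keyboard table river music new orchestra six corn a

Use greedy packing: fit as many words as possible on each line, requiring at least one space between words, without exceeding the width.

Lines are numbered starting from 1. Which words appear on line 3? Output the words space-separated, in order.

Line 1: ['I', 'keyboard', 'table'] (min_width=16, slack=3)
Line 2: ['river', 'music', 'new'] (min_width=15, slack=4)
Line 3: ['orchestra', 'six', 'corn'] (min_width=18, slack=1)
Line 4: ['a'] (min_width=1, slack=18)

Answer: orchestra six corn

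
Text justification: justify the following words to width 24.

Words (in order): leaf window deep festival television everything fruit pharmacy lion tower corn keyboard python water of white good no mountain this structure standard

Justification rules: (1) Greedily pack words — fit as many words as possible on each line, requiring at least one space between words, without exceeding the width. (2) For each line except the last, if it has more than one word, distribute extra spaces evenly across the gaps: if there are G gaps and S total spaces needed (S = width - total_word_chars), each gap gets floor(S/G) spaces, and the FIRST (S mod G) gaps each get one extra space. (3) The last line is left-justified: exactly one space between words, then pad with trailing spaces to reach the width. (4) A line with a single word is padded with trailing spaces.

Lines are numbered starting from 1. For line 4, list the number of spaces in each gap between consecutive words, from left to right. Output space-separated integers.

Answer: 1 1 1

Derivation:
Line 1: ['leaf', 'window', 'deep'] (min_width=16, slack=8)
Line 2: ['festival', 'television'] (min_width=19, slack=5)
Line 3: ['everything', 'fruit'] (min_width=16, slack=8)
Line 4: ['pharmacy', 'lion', 'tower', 'corn'] (min_width=24, slack=0)
Line 5: ['keyboard', 'python', 'water', 'of'] (min_width=24, slack=0)
Line 6: ['white', 'good', 'no', 'mountain'] (min_width=22, slack=2)
Line 7: ['this', 'structure', 'standard'] (min_width=23, slack=1)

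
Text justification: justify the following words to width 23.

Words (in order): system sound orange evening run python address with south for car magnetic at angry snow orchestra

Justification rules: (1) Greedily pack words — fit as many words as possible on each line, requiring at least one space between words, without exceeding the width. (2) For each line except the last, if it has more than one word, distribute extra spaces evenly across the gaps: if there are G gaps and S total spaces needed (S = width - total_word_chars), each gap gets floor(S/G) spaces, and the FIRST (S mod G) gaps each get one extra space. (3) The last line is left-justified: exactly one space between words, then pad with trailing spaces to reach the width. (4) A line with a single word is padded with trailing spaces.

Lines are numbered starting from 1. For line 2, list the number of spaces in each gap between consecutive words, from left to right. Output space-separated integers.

Line 1: ['system', 'sound', 'orange'] (min_width=19, slack=4)
Line 2: ['evening', 'run', 'python'] (min_width=18, slack=5)
Line 3: ['address', 'with', 'south', 'for'] (min_width=22, slack=1)
Line 4: ['car', 'magnetic', 'at', 'angry'] (min_width=21, slack=2)
Line 5: ['snow', 'orchestra'] (min_width=14, slack=9)

Answer: 4 3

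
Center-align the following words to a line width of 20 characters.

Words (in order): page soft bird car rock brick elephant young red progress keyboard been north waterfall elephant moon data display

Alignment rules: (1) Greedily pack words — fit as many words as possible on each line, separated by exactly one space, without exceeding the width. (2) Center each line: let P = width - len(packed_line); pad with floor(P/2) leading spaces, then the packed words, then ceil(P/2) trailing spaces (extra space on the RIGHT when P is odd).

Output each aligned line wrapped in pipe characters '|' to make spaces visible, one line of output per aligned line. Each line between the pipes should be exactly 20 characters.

Line 1: ['page', 'soft', 'bird', 'car'] (min_width=18, slack=2)
Line 2: ['rock', 'brick', 'elephant'] (min_width=19, slack=1)
Line 3: ['young', 'red', 'progress'] (min_width=18, slack=2)
Line 4: ['keyboard', 'been', 'north'] (min_width=19, slack=1)
Line 5: ['waterfall', 'elephant'] (min_width=18, slack=2)
Line 6: ['moon', 'data', 'display'] (min_width=17, slack=3)

Answer: | page soft bird car |
|rock brick elephant |
| young red progress |
|keyboard been north |
| waterfall elephant |
| moon data display  |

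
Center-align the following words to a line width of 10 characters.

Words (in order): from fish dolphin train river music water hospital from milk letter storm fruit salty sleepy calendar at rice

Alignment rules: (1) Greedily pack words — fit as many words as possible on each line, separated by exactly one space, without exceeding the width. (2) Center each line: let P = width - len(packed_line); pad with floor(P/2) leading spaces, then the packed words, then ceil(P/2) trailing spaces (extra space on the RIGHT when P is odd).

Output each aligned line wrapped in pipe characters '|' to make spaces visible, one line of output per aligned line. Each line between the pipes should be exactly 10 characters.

Line 1: ['from', 'fish'] (min_width=9, slack=1)
Line 2: ['dolphin'] (min_width=7, slack=3)
Line 3: ['train'] (min_width=5, slack=5)
Line 4: ['river'] (min_width=5, slack=5)
Line 5: ['music'] (min_width=5, slack=5)
Line 6: ['water'] (min_width=5, slack=5)
Line 7: ['hospital'] (min_width=8, slack=2)
Line 8: ['from', 'milk'] (min_width=9, slack=1)
Line 9: ['letter'] (min_width=6, slack=4)
Line 10: ['storm'] (min_width=5, slack=5)
Line 11: ['fruit'] (min_width=5, slack=5)
Line 12: ['salty'] (min_width=5, slack=5)
Line 13: ['sleepy'] (min_width=6, slack=4)
Line 14: ['calendar'] (min_width=8, slack=2)
Line 15: ['at', 'rice'] (min_width=7, slack=3)

Answer: |from fish |
| dolphin  |
|  train   |
|  river   |
|  music   |
|  water   |
| hospital |
|from milk |
|  letter  |
|  storm   |
|  fruit   |
|  salty   |
|  sleepy  |
| calendar |
| at rice  |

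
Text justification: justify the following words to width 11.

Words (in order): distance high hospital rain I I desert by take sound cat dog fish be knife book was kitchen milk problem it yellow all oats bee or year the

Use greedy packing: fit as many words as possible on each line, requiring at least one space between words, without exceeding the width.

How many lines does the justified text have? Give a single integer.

Answer: 15

Derivation:
Line 1: ['distance'] (min_width=8, slack=3)
Line 2: ['high'] (min_width=4, slack=7)
Line 3: ['hospital'] (min_width=8, slack=3)
Line 4: ['rain', 'I', 'I'] (min_width=8, slack=3)
Line 5: ['desert', 'by'] (min_width=9, slack=2)
Line 6: ['take', 'sound'] (min_width=10, slack=1)
Line 7: ['cat', 'dog'] (min_width=7, slack=4)
Line 8: ['fish', 'be'] (min_width=7, slack=4)
Line 9: ['knife', 'book'] (min_width=10, slack=1)
Line 10: ['was', 'kitchen'] (min_width=11, slack=0)
Line 11: ['milk'] (min_width=4, slack=7)
Line 12: ['problem', 'it'] (min_width=10, slack=1)
Line 13: ['yellow', 'all'] (min_width=10, slack=1)
Line 14: ['oats', 'bee', 'or'] (min_width=11, slack=0)
Line 15: ['year', 'the'] (min_width=8, slack=3)
Total lines: 15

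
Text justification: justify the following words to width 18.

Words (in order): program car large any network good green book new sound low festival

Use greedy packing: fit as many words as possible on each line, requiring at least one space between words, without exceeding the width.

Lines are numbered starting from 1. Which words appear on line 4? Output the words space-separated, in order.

Answer: sound low festival

Derivation:
Line 1: ['program', 'car', 'large'] (min_width=17, slack=1)
Line 2: ['any', 'network', 'good'] (min_width=16, slack=2)
Line 3: ['green', 'book', 'new'] (min_width=14, slack=4)
Line 4: ['sound', 'low', 'festival'] (min_width=18, slack=0)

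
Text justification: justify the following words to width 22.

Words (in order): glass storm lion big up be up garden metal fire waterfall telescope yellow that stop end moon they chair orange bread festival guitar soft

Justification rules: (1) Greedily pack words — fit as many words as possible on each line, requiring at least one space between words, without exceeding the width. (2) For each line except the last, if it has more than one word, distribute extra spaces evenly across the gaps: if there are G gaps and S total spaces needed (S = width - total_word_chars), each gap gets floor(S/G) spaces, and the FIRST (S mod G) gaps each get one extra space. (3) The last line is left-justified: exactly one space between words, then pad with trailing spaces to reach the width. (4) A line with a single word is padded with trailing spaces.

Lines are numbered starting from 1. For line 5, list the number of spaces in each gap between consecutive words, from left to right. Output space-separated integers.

Answer: 3 2 2

Derivation:
Line 1: ['glass', 'storm', 'lion', 'big'] (min_width=20, slack=2)
Line 2: ['up', 'be', 'up', 'garden', 'metal'] (min_width=21, slack=1)
Line 3: ['fire', 'waterfall'] (min_width=14, slack=8)
Line 4: ['telescope', 'yellow', 'that'] (min_width=21, slack=1)
Line 5: ['stop', 'end', 'moon', 'they'] (min_width=18, slack=4)
Line 6: ['chair', 'orange', 'bread'] (min_width=18, slack=4)
Line 7: ['festival', 'guitar', 'soft'] (min_width=20, slack=2)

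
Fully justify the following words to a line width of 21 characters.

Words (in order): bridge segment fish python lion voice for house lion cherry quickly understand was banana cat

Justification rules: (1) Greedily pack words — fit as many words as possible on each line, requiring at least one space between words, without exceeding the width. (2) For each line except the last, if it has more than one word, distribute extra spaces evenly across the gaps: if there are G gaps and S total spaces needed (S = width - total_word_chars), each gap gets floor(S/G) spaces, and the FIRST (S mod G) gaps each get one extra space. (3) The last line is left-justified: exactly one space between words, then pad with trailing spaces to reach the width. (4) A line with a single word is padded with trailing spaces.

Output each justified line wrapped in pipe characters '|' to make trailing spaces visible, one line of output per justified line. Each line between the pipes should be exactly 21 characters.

Answer: |bridge  segment  fish|
|python lion voice for|
|house   lion   cherry|
|quickly    understand|
|was banana cat       |

Derivation:
Line 1: ['bridge', 'segment', 'fish'] (min_width=19, slack=2)
Line 2: ['python', 'lion', 'voice', 'for'] (min_width=21, slack=0)
Line 3: ['house', 'lion', 'cherry'] (min_width=17, slack=4)
Line 4: ['quickly', 'understand'] (min_width=18, slack=3)
Line 5: ['was', 'banana', 'cat'] (min_width=14, slack=7)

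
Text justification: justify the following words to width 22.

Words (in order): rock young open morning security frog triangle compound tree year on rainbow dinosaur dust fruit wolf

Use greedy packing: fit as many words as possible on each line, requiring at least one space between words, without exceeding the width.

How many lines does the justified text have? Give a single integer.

Line 1: ['rock', 'young', 'open'] (min_width=15, slack=7)
Line 2: ['morning', 'security', 'frog'] (min_width=21, slack=1)
Line 3: ['triangle', 'compound', 'tree'] (min_width=22, slack=0)
Line 4: ['year', 'on', 'rainbow'] (min_width=15, slack=7)
Line 5: ['dinosaur', 'dust', 'fruit'] (min_width=19, slack=3)
Line 6: ['wolf'] (min_width=4, slack=18)
Total lines: 6

Answer: 6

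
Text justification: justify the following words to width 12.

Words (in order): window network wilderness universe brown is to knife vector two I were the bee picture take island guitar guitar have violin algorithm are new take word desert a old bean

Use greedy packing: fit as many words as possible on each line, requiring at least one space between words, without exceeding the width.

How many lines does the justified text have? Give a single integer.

Answer: 17

Derivation:
Line 1: ['window'] (min_width=6, slack=6)
Line 2: ['network'] (min_width=7, slack=5)
Line 3: ['wilderness'] (min_width=10, slack=2)
Line 4: ['universe'] (min_width=8, slack=4)
Line 5: ['brown', 'is', 'to'] (min_width=11, slack=1)
Line 6: ['knife', 'vector'] (min_width=12, slack=0)
Line 7: ['two', 'I', 'were'] (min_width=10, slack=2)
Line 8: ['the', 'bee'] (min_width=7, slack=5)
Line 9: ['picture', 'take'] (min_width=12, slack=0)
Line 10: ['island'] (min_width=6, slack=6)
Line 11: ['guitar'] (min_width=6, slack=6)
Line 12: ['guitar', 'have'] (min_width=11, slack=1)
Line 13: ['violin'] (min_width=6, slack=6)
Line 14: ['algorithm'] (min_width=9, slack=3)
Line 15: ['are', 'new', 'take'] (min_width=12, slack=0)
Line 16: ['word', 'desert'] (min_width=11, slack=1)
Line 17: ['a', 'old', 'bean'] (min_width=10, slack=2)
Total lines: 17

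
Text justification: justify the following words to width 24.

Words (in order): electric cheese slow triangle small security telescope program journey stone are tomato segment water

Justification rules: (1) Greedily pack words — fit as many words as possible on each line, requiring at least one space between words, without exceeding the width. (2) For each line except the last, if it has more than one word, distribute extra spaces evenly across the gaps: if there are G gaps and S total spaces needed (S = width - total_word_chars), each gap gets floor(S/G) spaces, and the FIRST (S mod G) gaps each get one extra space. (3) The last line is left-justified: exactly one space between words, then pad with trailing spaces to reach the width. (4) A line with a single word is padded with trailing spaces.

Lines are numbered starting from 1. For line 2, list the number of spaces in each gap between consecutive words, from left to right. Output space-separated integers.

Line 1: ['electric', 'cheese', 'slow'] (min_width=20, slack=4)
Line 2: ['triangle', 'small', 'security'] (min_width=23, slack=1)
Line 3: ['telescope', 'program'] (min_width=17, slack=7)
Line 4: ['journey', 'stone', 'are', 'tomato'] (min_width=24, slack=0)
Line 5: ['segment', 'water'] (min_width=13, slack=11)

Answer: 2 1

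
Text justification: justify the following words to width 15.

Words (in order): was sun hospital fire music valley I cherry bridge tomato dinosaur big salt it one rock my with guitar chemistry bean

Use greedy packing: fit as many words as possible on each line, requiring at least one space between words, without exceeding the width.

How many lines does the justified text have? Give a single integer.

Answer: 9

Derivation:
Line 1: ['was', 'sun'] (min_width=7, slack=8)
Line 2: ['hospital', 'fire'] (min_width=13, slack=2)
Line 3: ['music', 'valley', 'I'] (min_width=14, slack=1)
Line 4: ['cherry', 'bridge'] (min_width=13, slack=2)
Line 5: ['tomato', 'dinosaur'] (min_width=15, slack=0)
Line 6: ['big', 'salt', 'it', 'one'] (min_width=15, slack=0)
Line 7: ['rock', 'my', 'with'] (min_width=12, slack=3)
Line 8: ['guitar'] (min_width=6, slack=9)
Line 9: ['chemistry', 'bean'] (min_width=14, slack=1)
Total lines: 9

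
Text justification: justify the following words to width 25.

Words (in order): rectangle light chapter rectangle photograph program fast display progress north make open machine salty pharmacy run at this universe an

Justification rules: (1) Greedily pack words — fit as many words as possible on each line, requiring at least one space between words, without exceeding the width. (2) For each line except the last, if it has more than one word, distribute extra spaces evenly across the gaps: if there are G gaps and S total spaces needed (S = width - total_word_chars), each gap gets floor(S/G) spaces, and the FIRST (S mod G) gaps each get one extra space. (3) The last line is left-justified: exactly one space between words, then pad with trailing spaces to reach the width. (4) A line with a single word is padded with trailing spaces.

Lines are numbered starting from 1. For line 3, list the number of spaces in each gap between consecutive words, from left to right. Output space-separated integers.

Answer: 4 3

Derivation:
Line 1: ['rectangle', 'light', 'chapter'] (min_width=23, slack=2)
Line 2: ['rectangle', 'photograph'] (min_width=20, slack=5)
Line 3: ['program', 'fast', 'display'] (min_width=20, slack=5)
Line 4: ['progress', 'north', 'make', 'open'] (min_width=24, slack=1)
Line 5: ['machine', 'salty', 'pharmacy'] (min_width=22, slack=3)
Line 6: ['run', 'at', 'this', 'universe', 'an'] (min_width=23, slack=2)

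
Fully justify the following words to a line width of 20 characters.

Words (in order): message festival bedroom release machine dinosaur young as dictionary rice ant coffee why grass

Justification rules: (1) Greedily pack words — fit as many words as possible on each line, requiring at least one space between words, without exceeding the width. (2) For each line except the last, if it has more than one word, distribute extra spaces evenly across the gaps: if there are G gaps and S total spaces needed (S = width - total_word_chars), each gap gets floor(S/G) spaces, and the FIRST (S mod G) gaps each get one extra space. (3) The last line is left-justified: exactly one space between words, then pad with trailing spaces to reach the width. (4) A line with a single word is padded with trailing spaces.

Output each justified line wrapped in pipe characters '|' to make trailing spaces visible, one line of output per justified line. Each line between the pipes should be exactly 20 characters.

Line 1: ['message', 'festival'] (min_width=16, slack=4)
Line 2: ['bedroom', 'release'] (min_width=15, slack=5)
Line 3: ['machine', 'dinosaur'] (min_width=16, slack=4)
Line 4: ['young', 'as', 'dictionary'] (min_width=19, slack=1)
Line 5: ['rice', 'ant', 'coffee', 'why'] (min_width=19, slack=1)
Line 6: ['grass'] (min_width=5, slack=15)

Answer: |message     festival|
|bedroom      release|
|machine     dinosaur|
|young  as dictionary|
|rice  ant coffee why|
|grass               |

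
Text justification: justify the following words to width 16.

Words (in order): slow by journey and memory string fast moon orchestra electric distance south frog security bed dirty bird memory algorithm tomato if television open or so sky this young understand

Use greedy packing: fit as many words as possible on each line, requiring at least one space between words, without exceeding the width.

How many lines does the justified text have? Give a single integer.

Line 1: ['slow', 'by', 'journey'] (min_width=15, slack=1)
Line 2: ['and', 'memory'] (min_width=10, slack=6)
Line 3: ['string', 'fast', 'moon'] (min_width=16, slack=0)
Line 4: ['orchestra'] (min_width=9, slack=7)
Line 5: ['electric'] (min_width=8, slack=8)
Line 6: ['distance', 'south'] (min_width=14, slack=2)
Line 7: ['frog', 'security'] (min_width=13, slack=3)
Line 8: ['bed', 'dirty', 'bird'] (min_width=14, slack=2)
Line 9: ['memory', 'algorithm'] (min_width=16, slack=0)
Line 10: ['tomato', 'if'] (min_width=9, slack=7)
Line 11: ['television', 'open'] (min_width=15, slack=1)
Line 12: ['or', 'so', 'sky', 'this'] (min_width=14, slack=2)
Line 13: ['young', 'understand'] (min_width=16, slack=0)
Total lines: 13

Answer: 13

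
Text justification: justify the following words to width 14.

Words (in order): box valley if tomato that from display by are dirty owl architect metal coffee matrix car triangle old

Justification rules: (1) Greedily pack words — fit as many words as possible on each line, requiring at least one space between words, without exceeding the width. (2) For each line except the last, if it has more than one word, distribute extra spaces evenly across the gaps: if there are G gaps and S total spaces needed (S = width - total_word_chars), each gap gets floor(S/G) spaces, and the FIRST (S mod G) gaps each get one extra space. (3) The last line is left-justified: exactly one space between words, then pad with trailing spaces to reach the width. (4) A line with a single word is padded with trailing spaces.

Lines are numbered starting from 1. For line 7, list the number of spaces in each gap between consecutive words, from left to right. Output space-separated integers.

Answer: 5

Derivation:
Line 1: ['box', 'valley', 'if'] (min_width=13, slack=1)
Line 2: ['tomato', 'that'] (min_width=11, slack=3)
Line 3: ['from', 'display'] (min_width=12, slack=2)
Line 4: ['by', 'are', 'dirty'] (min_width=12, slack=2)
Line 5: ['owl', 'architect'] (min_width=13, slack=1)
Line 6: ['metal', 'coffee'] (min_width=12, slack=2)
Line 7: ['matrix', 'car'] (min_width=10, slack=4)
Line 8: ['triangle', 'old'] (min_width=12, slack=2)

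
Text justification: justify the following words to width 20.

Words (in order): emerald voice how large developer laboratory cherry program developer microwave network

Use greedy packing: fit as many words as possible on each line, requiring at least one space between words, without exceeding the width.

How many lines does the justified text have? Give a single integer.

Line 1: ['emerald', 'voice', 'how'] (min_width=17, slack=3)
Line 2: ['large', 'developer'] (min_width=15, slack=5)
Line 3: ['laboratory', 'cherry'] (min_width=17, slack=3)
Line 4: ['program', 'developer'] (min_width=17, slack=3)
Line 5: ['microwave', 'network'] (min_width=17, slack=3)
Total lines: 5

Answer: 5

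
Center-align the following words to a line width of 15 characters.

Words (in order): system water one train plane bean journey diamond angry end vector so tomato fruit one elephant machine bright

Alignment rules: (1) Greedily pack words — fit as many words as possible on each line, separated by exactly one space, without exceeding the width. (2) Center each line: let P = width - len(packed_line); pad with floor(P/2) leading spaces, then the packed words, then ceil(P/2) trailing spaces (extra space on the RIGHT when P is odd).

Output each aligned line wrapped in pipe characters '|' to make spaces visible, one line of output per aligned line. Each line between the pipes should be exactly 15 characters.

Line 1: ['system', 'water'] (min_width=12, slack=3)
Line 2: ['one', 'train', 'plane'] (min_width=15, slack=0)
Line 3: ['bean', 'journey'] (min_width=12, slack=3)
Line 4: ['diamond', 'angry'] (min_width=13, slack=2)
Line 5: ['end', 'vector', 'so'] (min_width=13, slack=2)
Line 6: ['tomato', 'fruit'] (min_width=12, slack=3)
Line 7: ['one', 'elephant'] (min_width=12, slack=3)
Line 8: ['machine', 'bright'] (min_width=14, slack=1)

Answer: | system water  |
|one train plane|
| bean journey  |
| diamond angry |
| end vector so |
| tomato fruit  |
| one elephant  |
|machine bright |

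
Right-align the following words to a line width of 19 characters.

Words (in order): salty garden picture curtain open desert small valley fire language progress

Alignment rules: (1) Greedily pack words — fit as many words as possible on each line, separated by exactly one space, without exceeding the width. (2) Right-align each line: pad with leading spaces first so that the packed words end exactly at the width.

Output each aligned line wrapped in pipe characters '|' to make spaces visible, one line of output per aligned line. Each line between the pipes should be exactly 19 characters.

Line 1: ['salty', 'garden'] (min_width=12, slack=7)
Line 2: ['picture', 'curtain'] (min_width=15, slack=4)
Line 3: ['open', 'desert', 'small'] (min_width=17, slack=2)
Line 4: ['valley', 'fire'] (min_width=11, slack=8)
Line 5: ['language', 'progress'] (min_width=17, slack=2)

Answer: |       salty garden|
|    picture curtain|
|  open desert small|
|        valley fire|
|  language progress|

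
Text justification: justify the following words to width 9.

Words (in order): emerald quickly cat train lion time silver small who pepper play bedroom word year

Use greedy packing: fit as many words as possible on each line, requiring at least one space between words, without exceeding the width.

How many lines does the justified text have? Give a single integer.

Answer: 10

Derivation:
Line 1: ['emerald'] (min_width=7, slack=2)
Line 2: ['quickly'] (min_width=7, slack=2)
Line 3: ['cat', 'train'] (min_width=9, slack=0)
Line 4: ['lion', 'time'] (min_width=9, slack=0)
Line 5: ['silver'] (min_width=6, slack=3)
Line 6: ['small', 'who'] (min_width=9, slack=0)
Line 7: ['pepper'] (min_width=6, slack=3)
Line 8: ['play'] (min_width=4, slack=5)
Line 9: ['bedroom'] (min_width=7, slack=2)
Line 10: ['word', 'year'] (min_width=9, slack=0)
Total lines: 10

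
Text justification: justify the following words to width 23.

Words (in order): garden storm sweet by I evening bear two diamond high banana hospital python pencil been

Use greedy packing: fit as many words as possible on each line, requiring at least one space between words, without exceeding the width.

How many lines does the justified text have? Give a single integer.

Answer: 5

Derivation:
Line 1: ['garden', 'storm', 'sweet', 'by', 'I'] (min_width=23, slack=0)
Line 2: ['evening', 'bear', 'two'] (min_width=16, slack=7)
Line 3: ['diamond', 'high', 'banana'] (min_width=19, slack=4)
Line 4: ['hospital', 'python', 'pencil'] (min_width=22, slack=1)
Line 5: ['been'] (min_width=4, slack=19)
Total lines: 5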